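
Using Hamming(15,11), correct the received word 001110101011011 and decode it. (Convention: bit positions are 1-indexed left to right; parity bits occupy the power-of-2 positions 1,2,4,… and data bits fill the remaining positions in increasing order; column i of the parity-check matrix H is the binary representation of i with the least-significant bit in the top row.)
Syndrome s = H · r^T (mod 2), r = 001110101011011:
  s[0] = (101010101010101)·(001110101011011) mod 2 = 0+0+1+0+1+0+1+0+1+0+1+0+0+0+1 mod 2 = 0
  s[1] = (011001100110011)·(001110101011011) mod 2 = 0+0+1+0+0+0+1+0+0+0+1+0+0+1+1 mod 2 = 1
  s[2] = (000111100001111)·(001110101011011) mod 2 = 0+0+0+1+1+0+1+0+0+0+0+1+0+1+1 mod 2 = 0
  s[3] = (000000011111111)·(001110101011011) mod 2 = 0+0+0+0+0+0+0+0+1+0+1+1+0+1+1 mod 2 = 1
Syndrome = 0101
Column 10 of H equals this syndrome → error at bit 10 (1-indexed).
Flip bit 10: 001110101011011 → 001110101111011
Extract data bits at positions {3,5,6,7,9,10,11,12,13,14,15}: 11011111011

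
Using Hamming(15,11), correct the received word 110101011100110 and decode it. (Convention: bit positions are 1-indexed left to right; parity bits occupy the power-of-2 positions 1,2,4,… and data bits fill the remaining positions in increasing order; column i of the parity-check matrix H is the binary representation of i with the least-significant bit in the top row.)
Syndrome s = H · r^T (mod 2), r = 110101011100110:
  s[0] = (101010101010101)·(110101011100110) mod 2 = 1+0+0+0+0+0+0+0+1+0+0+0+1+0+0 mod 2 = 1
  s[1] = (011001100110011)·(110101011100110) mod 2 = 0+1+0+0+0+1+0+0+0+1+0+0+0+1+0 mod 2 = 0
  s[2] = (000111100001111)·(110101011100110) mod 2 = 0+0+0+1+0+1+0+0+0+0+0+0+1+1+0 mod 2 = 0
  s[3] = (000000011111111)·(110101011100110) mod 2 = 0+0+0+0+0+0+0+1+1+1+0+0+1+1+0 mod 2 = 1
Syndrome = 1001
Column 9 of H equals this syndrome → error at bit 9 (1-indexed).
Flip bit 9: 110101011100110 → 110101010100110
Extract data bits at positions {3,5,6,7,9,10,11,12,13,14,15}: 00100100110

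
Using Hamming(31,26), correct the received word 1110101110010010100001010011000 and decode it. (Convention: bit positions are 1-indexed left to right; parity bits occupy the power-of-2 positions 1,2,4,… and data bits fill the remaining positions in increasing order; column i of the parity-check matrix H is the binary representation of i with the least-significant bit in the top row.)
Syndrome s = H · r^T (mod 2), r = 1110101110010010100001010011000:
  s[0] = (1010101010101010101010101010101)·(1110101110010010100001010011000) mod 2 = 1+0+1+0+1+0+1+0+1+0+0+0+0+0+1+0+1+0+0+0+0+0+0+0+0+0+1+0+0+0+0 mod 2 = 0
  s[1] = (0110011001100110011001100110011)·(1110101110010010100001010011000) mod 2 = 0+1+1+0+0+0+1+0+0+0+0+0+0+0+1+0+0+0+0+0+0+1+0+0+0+0+1+0+0+0+0 mod 2 = 0
  s[2] = (0001111000011110000111100001111)·(1110101110010010100001010011000) mod 2 = 0+0+0+0+1+0+1+0+0+0+0+1+0+0+1+0+0+0+0+0+0+1+0+0+0+0+0+1+0+0+0 mod 2 = 0
  s[3] = (0000000111111110000000011111111)·(1110101110010010100001010011000) mod 2 = 0+0+0+0+0+0+0+1+1+0+0+1+0+0+1+0+0+0+0+0+0+0+0+1+0+0+1+1+0+0+0 mod 2 = 1
  s[4] = (0000000000000001111111111111111)·(1110101110010010100001010011000) mod 2 = 0+0+0+0+0+0+0+0+0+0+0+0+0+0+0+0+1+0+0+0+0+1+0+1+0+0+1+1+0+0+0 mod 2 = 1
Syndrome = 00011
Column 24 of H equals this syndrome → error at bit 24 (1-indexed).
Flip bit 24: 1110101110010010100001010011000 → 1110101110010010100001000011000
Extract data bits at positions {3,5,6,7,9,10,11,12,13,14,15,17,18,19,20,21,22,23,24,25,26,27,28,29,30,31}: 11011001001100001000011000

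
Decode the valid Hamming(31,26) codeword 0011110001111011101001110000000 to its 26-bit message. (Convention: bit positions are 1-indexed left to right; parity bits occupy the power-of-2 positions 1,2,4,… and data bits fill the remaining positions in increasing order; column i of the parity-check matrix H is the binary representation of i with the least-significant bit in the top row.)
Parity bits occupy power-of-2 positions; data bits are at positions {3,5,6,7,9,10,11,12,13,14,15,17,18,19,20,21,22,23,24,25,26,27,28,29,30,31} (1-indexed).
Extract: c[3]=1 c[5]=1 c[6]=1 c[7]=0 c[9]=0 c[10]=1 c[11]=1 c[12]=1 c[13]=1 c[14]=0 c[15]=1 c[17]=1 c[18]=0 c[19]=1 c[20]=0 c[21]=0 c[22]=1 c[23]=1 c[24]=1 c[25]=0 c[26]=0 c[27]=0 c[28]=0 c[29]=0 c[30]=0 c[31]=0
Data = 11100111101101001110000000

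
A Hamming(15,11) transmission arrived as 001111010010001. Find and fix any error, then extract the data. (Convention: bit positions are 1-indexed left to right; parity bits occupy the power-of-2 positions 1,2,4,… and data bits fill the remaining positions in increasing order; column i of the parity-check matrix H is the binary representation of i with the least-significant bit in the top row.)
Syndrome s = H · r^T (mod 2), r = 001111010010001:
  s[0] = (101010101010101)·(001111010010001) mod 2 = 0+0+1+0+1+0+0+0+0+0+1+0+0+0+1 mod 2 = 0
  s[1] = (011001100110011)·(001111010010001) mod 2 = 0+0+1+0+0+1+0+0+0+0+1+0+0+0+1 mod 2 = 0
  s[2] = (000111100001111)·(001111010010001) mod 2 = 0+0+0+1+1+1+0+0+0+0+0+0+0+0+1 mod 2 = 0
  s[3] = (000000011111111)·(001111010010001) mod 2 = 0+0+0+0+0+0+0+1+0+0+1+0+0+0+1 mod 2 = 1
Syndrome = 0001
Column 8 of H equals this syndrome → error at bit 8 (1-indexed).
Flip bit 8: 001111010010001 → 001111000010001
Extract data bits at positions {3,5,6,7,9,10,11,12,13,14,15}: 11100010001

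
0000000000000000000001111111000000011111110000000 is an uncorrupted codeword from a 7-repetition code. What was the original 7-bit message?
Split into 7-bit blocks: 0000000 0000000 0000000 1111111 0000000 1111111 0000000
Data = 0001010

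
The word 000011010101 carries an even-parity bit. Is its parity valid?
Sum of all bits: 0+0+0+0+1+1+0+1+0+1+0+1 = 5; 5 mod 2 = 1. Result is 1 → parity error detected.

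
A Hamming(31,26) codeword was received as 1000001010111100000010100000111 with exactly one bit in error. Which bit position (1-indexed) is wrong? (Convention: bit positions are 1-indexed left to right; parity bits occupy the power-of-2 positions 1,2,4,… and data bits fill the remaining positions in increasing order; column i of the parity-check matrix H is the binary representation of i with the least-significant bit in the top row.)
Syndrome s = H · r^T (mod 2), r = 1000001010111100000010100000111:
  s[0] = (1010101010101010101010101010101)·(1000001010111100000010100000111) mod 2 = 1+0+0+0+0+0+1+0+1+0+1+0+1+0+0+0+0+0+0+0+1+0+1+0+0+0+0+0+1+0+1 mod 2 = 1
  s[1] = (0110011001100110011001100110011)·(1000001010111100000010100000111) mod 2 = 0+0+0+0+0+0+1+0+0+0+1+0+0+1+0+0+0+0+0+0+0+0+1+0+0+0+0+0+0+1+1 mod 2 = 0
  s[2] = (0001111000011110000111100001111)·(1000001010111100000010100000111) mod 2 = 0+0+0+0+0+0+1+0+0+0+0+1+1+1+0+0+0+0+0+0+1+0+1+0+0+0+0+0+1+1+1 mod 2 = 1
  s[3] = (0000000111111110000000011111111)·(1000001010111100000010100000111) mod 2 = 0+0+0+0+0+0+0+0+1+0+1+1+1+1+0+0+0+0+0+0+0+0+0+0+0+0+0+0+1+1+1 mod 2 = 0
  s[4] = (0000000000000001111111111111111)·(1000001010111100000010100000111) mod 2 = 0+0+0+0+0+0+0+0+0+0+0+0+0+0+0+0+0+0+0+0+1+0+1+0+0+0+0+0+1+1+1 mod 2 = 1
Syndrome = 10101
Column i of H is the binary representation of i, so the syndrome is the binary index of the flipped bit.
Read s = 10101 with s[0] as LSB: 1·2^0 + 0·2^1 + 1·2^2 + 0·2^3 + 1·2^4 = 21.
Error is at bit position 21.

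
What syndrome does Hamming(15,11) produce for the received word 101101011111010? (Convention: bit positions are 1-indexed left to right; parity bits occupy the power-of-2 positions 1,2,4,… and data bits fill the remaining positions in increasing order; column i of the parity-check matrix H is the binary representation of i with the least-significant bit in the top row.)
Syndrome s = H · r^T (mod 2), r = 101101011111010:
  s[0] = (101010101010101)·(101101011111010) mod 2 = 1+0+1+0+0+0+0+0+1+0+1+0+0+0+0 mod 2 = 0
  s[1] = (011001100110011)·(101101011111010) mod 2 = 0+0+1+0+0+1+0+0+0+1+1+0+0+1+0 mod 2 = 1
  s[2] = (000111100001111)·(101101011111010) mod 2 = 0+0+0+1+0+1+0+0+0+0+0+1+0+1+0 mod 2 = 0
  s[3] = (000000011111111)·(101101011111010) mod 2 = 0+0+0+0+0+0+0+1+1+1+1+1+0+1+0 mod 2 = 0
Syndrome = 0100
Non-zero syndrome: error at position 2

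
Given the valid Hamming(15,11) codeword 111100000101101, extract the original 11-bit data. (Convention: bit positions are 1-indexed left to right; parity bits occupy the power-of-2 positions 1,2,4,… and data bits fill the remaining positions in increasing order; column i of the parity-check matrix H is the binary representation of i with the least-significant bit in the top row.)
Parity bits occupy power-of-2 positions; data bits are at positions {3,5,6,7,9,10,11,12,13,14,15} (1-indexed).
Extract: c[3]=1 c[5]=0 c[6]=0 c[7]=0 c[9]=0 c[10]=1 c[11]=0 c[12]=1 c[13]=1 c[14]=0 c[15]=1
Data = 10000101101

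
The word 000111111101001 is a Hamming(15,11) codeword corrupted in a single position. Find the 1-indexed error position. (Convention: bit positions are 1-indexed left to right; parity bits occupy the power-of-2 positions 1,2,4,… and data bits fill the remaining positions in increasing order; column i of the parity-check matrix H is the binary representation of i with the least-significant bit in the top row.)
Syndrome s = H · r^T (mod 2), r = 000111111101001:
  s[0] = (101010101010101)·(000111111101001) mod 2 = 0+0+0+0+1+0+1+0+1+0+0+0+0+0+1 mod 2 = 0
  s[1] = (011001100110011)·(000111111101001) mod 2 = 0+0+0+0+0+1+1+0+0+1+0+0+0+0+1 mod 2 = 0
  s[2] = (000111100001111)·(000111111101001) mod 2 = 0+0+0+1+1+1+1+0+0+0+0+1+0+0+1 mod 2 = 0
  s[3] = (000000011111111)·(000111111101001) mod 2 = 0+0+0+0+0+0+0+1+1+1+0+1+0+0+1 mod 2 = 1
Syndrome = 0001
Column i of H is the binary representation of i, so the syndrome is the binary index of the flipped bit.
Read s = 0001 with s[0] as LSB: 0·2^0 + 0·2^1 + 0·2^2 + 1·2^3 = 8.
Error is at bit position 8.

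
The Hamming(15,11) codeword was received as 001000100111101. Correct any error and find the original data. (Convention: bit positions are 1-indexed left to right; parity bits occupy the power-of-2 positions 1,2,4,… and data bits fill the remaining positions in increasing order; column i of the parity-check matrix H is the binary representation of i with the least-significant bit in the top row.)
Syndrome s = H · r^T (mod 2), r = 001000100111101:
  s[0] = (101010101010101)·(001000100111101) mod 2 = 0+0+1+0+0+0+1+0+0+0+1+0+1+0+1 mod 2 = 1
  s[1] = (011001100110011)·(001000100111101) mod 2 = 0+0+1+0+0+0+1+0+0+1+1+0+0+0+1 mod 2 = 1
  s[2] = (000111100001111)·(001000100111101) mod 2 = 0+0+0+0+0+0+1+0+0+0+0+1+1+0+1 mod 2 = 0
  s[3] = (000000011111111)·(001000100111101) mod 2 = 0+0+0+0+0+0+0+0+0+1+1+1+1+0+1 mod 2 = 1
Syndrome = 1101
Column 11 of H equals this syndrome → error at bit 11 (1-indexed).
Flip bit 11: 001000100111101 → 001000100101101
Extract data bits at positions {3,5,6,7,9,10,11,12,13,14,15}: 10010101101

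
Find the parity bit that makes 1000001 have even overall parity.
Sum of data bits: 1+0+0+0+0+0+1 = 2.
2 mod 2 = 0, so parity bit = 0.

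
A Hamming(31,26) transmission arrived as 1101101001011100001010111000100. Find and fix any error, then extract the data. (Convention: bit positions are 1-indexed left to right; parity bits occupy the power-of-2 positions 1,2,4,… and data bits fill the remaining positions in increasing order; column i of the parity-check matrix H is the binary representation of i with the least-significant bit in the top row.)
Syndrome s = H · r^T (mod 2), r = 1101101001011100001010111000100:
  s[0] = (1010101010101010101010101010101)·(1101101001011100001010111000100) mod 2 = 1+0+0+0+1+0+1+0+0+0+0+0+1+0+0+0+0+0+1+0+1+0+1+0+1+0+0+0+1+0+0 mod 2 = 1
  s[1] = (0110011001100110011001100110011)·(1101101001011100001010111000100) mod 2 = 0+1+0+0+0+0+1+0+0+1+0+0+0+1+0+0+0+0+1+0+0+0+1+0+0+0+0+0+0+0+0 mod 2 = 0
  s[2] = (0001111000011110000111100001111)·(1101101001011100001010111000100) mod 2 = 0+0+0+1+1+0+1+0+0+0+0+1+1+1+0+0+0+0+0+0+1+0+1+0+0+0+0+0+1+0+0 mod 2 = 1
  s[3] = (0000000111111110000000011111111)·(1101101001011100001010111000100) mod 2 = 0+0+0+0+0+0+0+0+0+1+0+1+1+1+0+0+0+0+0+0+0+0+0+1+1+0+0+0+1+0+0 mod 2 = 1
  s[4] = (0000000000000001111111111111111)·(1101101001011100001010111000100) mod 2 = 0+0+0+0+0+0+0+0+0+0+0+0+0+0+0+0+0+0+1+0+1+0+1+1+1+0+0+0+1+0+0 mod 2 = 0
Syndrome = 10110
Column 13 of H equals this syndrome → error at bit 13 (1-indexed).
Flip bit 13: 1101101001011100001010111000100 → 1101101001010100001010111000100
Extract data bits at positions {3,5,6,7,9,10,11,12,13,14,15,17,18,19,20,21,22,23,24,25,26,27,28,29,30,31}: 01010101010001010111000100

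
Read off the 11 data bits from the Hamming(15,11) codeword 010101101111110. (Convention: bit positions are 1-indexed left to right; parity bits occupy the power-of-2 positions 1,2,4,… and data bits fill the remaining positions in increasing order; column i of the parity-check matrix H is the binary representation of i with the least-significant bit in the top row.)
Parity bits occupy power-of-2 positions; data bits are at positions {3,5,6,7,9,10,11,12,13,14,15} (1-indexed).
Extract: c[3]=0 c[5]=0 c[6]=1 c[7]=1 c[9]=1 c[10]=1 c[11]=1 c[12]=1 c[13]=1 c[14]=1 c[15]=0
Data = 00111111110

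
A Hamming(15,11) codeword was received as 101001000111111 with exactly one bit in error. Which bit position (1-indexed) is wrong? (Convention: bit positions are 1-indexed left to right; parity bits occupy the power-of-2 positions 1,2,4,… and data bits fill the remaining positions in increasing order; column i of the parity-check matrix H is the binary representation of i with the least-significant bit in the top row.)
Syndrome s = H · r^T (mod 2), r = 101001000111111:
  s[0] = (101010101010101)·(101001000111111) mod 2 = 1+0+1+0+0+0+0+0+0+0+1+0+1+0+1 mod 2 = 1
  s[1] = (011001100110011)·(101001000111111) mod 2 = 0+0+1+0+0+1+0+0+0+1+1+0+0+1+1 mod 2 = 0
  s[2] = (000111100001111)·(101001000111111) mod 2 = 0+0+0+0+0+1+0+0+0+0+0+1+1+1+1 mod 2 = 1
  s[3] = (000000011111111)·(101001000111111) mod 2 = 0+0+0+0+0+0+0+0+0+1+1+1+1+1+1 mod 2 = 0
Syndrome = 1010
Column i of H is the binary representation of i, so the syndrome is the binary index of the flipped bit.
Read s = 1010 with s[0] as LSB: 1·2^0 + 0·2^1 + 1·2^2 + 0·2^3 = 5.
Error is at bit position 5.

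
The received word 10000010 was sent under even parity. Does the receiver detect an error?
Sum of received bits: 1+0+0+0+0+0+1+0 = 2; 2 mod 2 = 0. Result is 0 → no error detected.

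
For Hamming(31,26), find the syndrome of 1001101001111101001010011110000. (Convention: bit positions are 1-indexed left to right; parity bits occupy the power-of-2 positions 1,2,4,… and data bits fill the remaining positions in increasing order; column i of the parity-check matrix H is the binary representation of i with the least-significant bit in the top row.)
Syndrome s = H · r^T (mod 2), r = 1001101001111101001010011110000:
  s[0] = (1010101010101010101010101010101)·(1001101001111101001010011110000) mod 2 = 1+0+0+0+1+0+1+0+0+0+1+0+1+0+0+0+0+0+1+0+1+0+0+0+1+0+1+0+0+0+0 mod 2 = 1
  s[1] = (0110011001100110011001100110011)·(1001101001111101001010011110000) mod 2 = 0+0+0+0+0+0+1+0+0+1+1+0+0+1+0+0+0+0+1+0+0+0+0+0+0+1+1+0+0+0+0 mod 2 = 1
  s[2] = (0001111000011110000111100001111)·(1001101001111101001010011110000) mod 2 = 0+0+0+1+1+0+1+0+0+0+0+1+1+1+0+0+0+0+0+0+1+0+0+0+0+0+0+0+0+0+0 mod 2 = 1
  s[3] = (0000000111111110000000011111111)·(1001101001111101001010011110000) mod 2 = 0+0+0+0+0+0+0+0+0+1+1+1+1+1+0+0+0+0+0+0+0+0+0+1+1+1+1+0+0+0+0 mod 2 = 1
  s[4] = (0000000000000001111111111111111)·(1001101001111101001010011110000) mod 2 = 0+0+0+0+0+0+0+0+0+0+0+0+0+0+0+1+0+0+1+0+1+0+0+1+1+1+1+0+0+0+0 mod 2 = 1
Syndrome = 11111
Non-zero syndrome: error at position 31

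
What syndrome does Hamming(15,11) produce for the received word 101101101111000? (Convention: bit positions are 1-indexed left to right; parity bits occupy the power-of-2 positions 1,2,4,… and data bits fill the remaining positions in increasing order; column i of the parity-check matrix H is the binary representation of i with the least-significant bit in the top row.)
Syndrome s = H · r^T (mod 2), r = 101101101111000:
  s[0] = (101010101010101)·(101101101111000) mod 2 = 1+0+1+0+0+0+1+0+1+0+1+0+0+0+0 mod 2 = 1
  s[1] = (011001100110011)·(101101101111000) mod 2 = 0+0+1+0+0+1+1+0+0+1+1+0+0+0+0 mod 2 = 1
  s[2] = (000111100001111)·(101101101111000) mod 2 = 0+0+0+1+0+1+1+0+0+0+0+1+0+0+0 mod 2 = 0
  s[3] = (000000011111111)·(101101101111000) mod 2 = 0+0+0+0+0+0+0+0+1+1+1+1+0+0+0 mod 2 = 0
Syndrome = 1100
Non-zero syndrome: error at position 3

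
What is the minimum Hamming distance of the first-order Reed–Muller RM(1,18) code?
d_min = 131072 (RM(1,18) has length 262144 and minimum distance 2^(m−1) = 131072).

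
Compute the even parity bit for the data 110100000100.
Sum of data bits: 1+1+0+1+0+0+0+0+0+1+0+0 = 4.
4 mod 2 = 0, so parity bit = 0.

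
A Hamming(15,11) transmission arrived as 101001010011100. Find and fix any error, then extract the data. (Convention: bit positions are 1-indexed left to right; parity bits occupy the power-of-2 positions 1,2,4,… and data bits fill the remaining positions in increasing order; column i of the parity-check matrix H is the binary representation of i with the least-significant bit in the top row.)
Syndrome s = H · r^T (mod 2), r = 101001010011100:
  s[0] = (101010101010101)·(101001010011100) mod 2 = 1+0+1+0+0+0+0+0+0+0+1+0+1+0+0 mod 2 = 0
  s[1] = (011001100110011)·(101001010011100) mod 2 = 0+0+1+0+0+1+0+0+0+0+1+0+0+0+0 mod 2 = 1
  s[2] = (000111100001111)·(101001010011100) mod 2 = 0+0+0+0+0+1+0+0+0+0+0+1+1+0+0 mod 2 = 1
  s[3] = (000000011111111)·(101001010011100) mod 2 = 0+0+0+0+0+0+0+1+0+0+1+1+1+0+0 mod 2 = 0
Syndrome = 0110
Column 6 of H equals this syndrome → error at bit 6 (1-indexed).
Flip bit 6: 101001010011100 → 101000010011100
Extract data bits at positions {3,5,6,7,9,10,11,12,13,14,15}: 10000011100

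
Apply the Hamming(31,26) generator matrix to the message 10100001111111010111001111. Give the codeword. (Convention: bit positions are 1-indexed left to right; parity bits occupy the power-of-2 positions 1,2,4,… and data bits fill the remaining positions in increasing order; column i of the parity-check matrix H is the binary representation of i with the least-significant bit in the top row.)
Codeword c = d · G (mod 2), d = 10100001111111010111001111:
  c[0] = d·G[:,0] = (10100001111111010111001111)·(11011010101101010101010101) mod 2 = 1+0+0+0+0+0+0+0+1+0+1+1+0+1+0+1+0+1+0+1+0+0+0+1+0+1 mod 2 = 0
  c[1] = d·G[:,1] = (10100001111111010111001111)·(10110110011011001100110011) mod 2 = 1+0+1+0+0+0+0+0+0+1+1+0+1+1+0+0+0+1+0+0+0+0+0+0+1+1 mod 2 = 1
  c[2] = d·G[:,2] = (10100001111111010111001111)·(10000000000000000000000000) mod 2 = 1+0+0+0+0+0+0+0+0+0+0+0+0+0+0+0+0+0+0+0+0+0+0+0+0+0 mod 2 = 1
  c[3] = d·G[:,3] = (10100001111111010111001111)·(01110001111000111100001111) mod 2 = 0+0+1+0+0+0+0+1+1+1+1+0+0+0+0+1+0+1+0+0+0+0+1+1+1+1 mod 2 = 1
  c[4] = d·G[:,4] = (10100001111111010111001111)·(01000000000000000000000000) mod 2 = 0+0+0+0+0+0+0+0+0+0+0+0+0+0+0+0+0+0+0+0+0+0+0+0+0+0 mod 2 = 0
  c[5] = d·G[:,5] = (10100001111111010111001111)·(00100000000000000000000000) mod 2 = 0+0+1+0+0+0+0+0+0+0+0+0+0+0+0+0+0+0+0+0+0+0+0+0+0+0 mod 2 = 1
  c[6] = d·G[:,6] = (10100001111111010111001111)·(00010000000000000000000000) mod 2 = 0+0+0+0+0+0+0+0+0+0+0+0+0+0+0+0+0+0+0+0+0+0+0+0+0+0 mod 2 = 0
  c[7] = d·G[:,7] = (10100001111111010111001111)·(00001111111000000011111111) mod 2 = 0+0+0+0+0+0+0+1+1+1+1+0+0+0+0+0+0+0+1+1+0+0+1+1+1+1 mod 2 = 0
  c[8] = d·G[:,8] = (10100001111111010111001111)·(00001000000000000000000000) mod 2 = 0+0+0+0+0+0+0+0+0+0+0+0+0+0+0+0+0+0+0+0+0+0+0+0+0+0 mod 2 = 0
  c[9] = d·G[:,9] = (10100001111111010111001111)·(00000100000000000000000000) mod 2 = 0+0+0+0+0+0+0+0+0+0+0+0+0+0+0+0+0+0+0+0+0+0+0+0+0+0 mod 2 = 0
  c[10] = d·G[:,10] = (10100001111111010111001111)·(00000010000000000000000000) mod 2 = 0+0+0+0+0+0+0+0+0+0+0+0+0+0+0+0+0+0+0+0+0+0+0+0+0+0 mod 2 = 0
  c[11] = d·G[:,11] = (10100001111111010111001111)·(00000001000000000000000000) mod 2 = 0+0+0+0+0+0+0+1+0+0+0+0+0+0+0+0+0+0+0+0+0+0+0+0+0+0 mod 2 = 1
  c[12] = d·G[:,12] = (10100001111111010111001111)·(00000000100000000000000000) mod 2 = 0+0+0+0+0+0+0+0+1+0+0+0+0+0+0+0+0+0+0+0+0+0+0+0+0+0 mod 2 = 1
  c[13] = d·G[:,13] = (10100001111111010111001111)·(00000000010000000000000000) mod 2 = 0+0+0+0+0+0+0+0+0+1+0+0+0+0+0+0+0+0+0+0+0+0+0+0+0+0 mod 2 = 1
  c[14] = d·G[:,14] = (10100001111111010111001111)·(00000000001000000000000000) mod 2 = 0+0+0+0+0+0+0+0+0+0+1+0+0+0+0+0+0+0+0+0+0+0+0+0+0+0 mod 2 = 1
  c[15] = d·G[:,15] = (10100001111111010111001111)·(00000000000111111111111111) mod 2 = 0+0+0+0+0+0+0+0+0+0+0+1+1+1+0+1+0+1+1+1+0+0+1+1+1+1 mod 2 = 1
  c[16] = d·G[:,16] = (10100001111111010111001111)·(00000000000100000000000000) mod 2 = 0+0+0+0+0+0+0+0+0+0+0+1+0+0+0+0+0+0+0+0+0+0+0+0+0+0 mod 2 = 1
  c[17] = d·G[:,17] = (10100001111111010111001111)·(00000000000010000000000000) mod 2 = 0+0+0+0+0+0+0+0+0+0+0+0+1+0+0+0+0+0+0+0+0+0+0+0+0+0 mod 2 = 1
  c[18] = d·G[:,18] = (10100001111111010111001111)·(00000000000001000000000000) mod 2 = 0+0+0+0+0+0+0+0+0+0+0+0+0+1+0+0+0+0+0+0+0+0+0+0+0+0 mod 2 = 1
  c[19] = d·G[:,19] = (10100001111111010111001111)·(00000000000000100000000000) mod 2 = 0+0+0+0+0+0+0+0+0+0+0+0+0+0+0+0+0+0+0+0+0+0+0+0+0+0 mod 2 = 0
  c[20] = d·G[:,20] = (10100001111111010111001111)·(00000000000000010000000000) mod 2 = 0+0+0+0+0+0+0+0+0+0+0+0+0+0+0+1+0+0+0+0+0+0+0+0+0+0 mod 2 = 1
  c[21] = d·G[:,21] = (10100001111111010111001111)·(00000000000000001000000000) mod 2 = 0+0+0+0+0+0+0+0+0+0+0+0+0+0+0+0+0+0+0+0+0+0+0+0+0+0 mod 2 = 0
  c[22] = d·G[:,22] = (10100001111111010111001111)·(00000000000000000100000000) mod 2 = 0+0+0+0+0+0+0+0+0+0+0+0+0+0+0+0+0+1+0+0+0+0+0+0+0+0 mod 2 = 1
  c[23] = d·G[:,23] = (10100001111111010111001111)·(00000000000000000010000000) mod 2 = 0+0+0+0+0+0+0+0+0+0+0+0+0+0+0+0+0+0+1+0+0+0+0+0+0+0 mod 2 = 1
  c[24] = d·G[:,24] = (10100001111111010111001111)·(00000000000000000001000000) mod 2 = 0+0+0+0+0+0+0+0+0+0+0+0+0+0+0+0+0+0+0+1+0+0+0+0+0+0 mod 2 = 1
  c[25] = d·G[:,25] = (10100001111111010111001111)·(00000000000000000000100000) mod 2 = 0+0+0+0+0+0+0+0+0+0+0+0+0+0+0+0+0+0+0+0+0+0+0+0+0+0 mod 2 = 0
  c[26] = d·G[:,26] = (10100001111111010111001111)·(00000000000000000000010000) mod 2 = 0+0+0+0+0+0+0+0+0+0+0+0+0+0+0+0+0+0+0+0+0+0+0+0+0+0 mod 2 = 0
  c[27] = d·G[:,27] = (10100001111111010111001111)·(00000000000000000000001000) mod 2 = 0+0+0+0+0+0+0+0+0+0+0+0+0+0+0+0+0+0+0+0+0+0+1+0+0+0 mod 2 = 1
  c[28] = d·G[:,28] = (10100001111111010111001111)·(00000000000000000000000100) mod 2 = 0+0+0+0+0+0+0+0+0+0+0+0+0+0+0+0+0+0+0+0+0+0+0+1+0+0 mod 2 = 1
  c[29] = d·G[:,29] = (10100001111111010111001111)·(00000000000000000000000010) mod 2 = 0+0+0+0+0+0+0+0+0+0+0+0+0+0+0+0+0+0+0+0+0+0+0+0+1+0 mod 2 = 1
  c[30] = d·G[:,30] = (10100001111111010111001111)·(00000000000000000000000001) mod 2 = 0+0+0+0+0+0+0+0+0+0+0+0+0+0+0+0+0+0+0+0+0+0+0+0+0+1 mod 2 = 1
Codeword = 0111010000011111111010111001111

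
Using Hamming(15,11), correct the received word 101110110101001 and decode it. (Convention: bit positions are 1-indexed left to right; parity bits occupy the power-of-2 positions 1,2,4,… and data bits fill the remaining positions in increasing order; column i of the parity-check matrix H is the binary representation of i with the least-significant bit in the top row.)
Syndrome s = H · r^T (mod 2), r = 101110110101001:
  s[0] = (101010101010101)·(101110110101001) mod 2 = 1+0+1+0+1+0+1+0+0+0+0+0+0+0+1 mod 2 = 1
  s[1] = (011001100110011)·(101110110101001) mod 2 = 0+0+1+0+0+0+1+0+0+1+0+0+0+0+1 mod 2 = 0
  s[2] = (000111100001111)·(101110110101001) mod 2 = 0+0+0+1+1+0+1+0+0+0+0+1+0+0+1 mod 2 = 1
  s[3] = (000000011111111)·(101110110101001) mod 2 = 0+0+0+0+0+0+0+1+0+1+0+1+0+0+1 mod 2 = 0
Syndrome = 1010
Column 5 of H equals this syndrome → error at bit 5 (1-indexed).
Flip bit 5: 101110110101001 → 101100110101001
Extract data bits at positions {3,5,6,7,9,10,11,12,13,14,15}: 10010101001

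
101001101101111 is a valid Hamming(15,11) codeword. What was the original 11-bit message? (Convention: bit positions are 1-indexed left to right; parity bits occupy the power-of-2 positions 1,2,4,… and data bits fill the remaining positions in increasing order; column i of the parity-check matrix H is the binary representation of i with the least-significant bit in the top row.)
Parity bits occupy power-of-2 positions; data bits are at positions {3,5,6,7,9,10,11,12,13,14,15} (1-indexed).
Extract: c[3]=1 c[5]=0 c[6]=1 c[7]=1 c[9]=1 c[10]=1 c[11]=0 c[12]=1 c[13]=1 c[14]=1 c[15]=1
Data = 10111101111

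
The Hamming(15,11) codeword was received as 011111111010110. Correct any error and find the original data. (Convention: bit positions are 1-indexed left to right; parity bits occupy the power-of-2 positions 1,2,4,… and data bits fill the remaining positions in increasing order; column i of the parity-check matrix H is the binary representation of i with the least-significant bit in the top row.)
Syndrome s = H · r^T (mod 2), r = 011111111010110:
  s[0] = (101010101010101)·(011111111010110) mod 2 = 0+0+1+0+1+0+1+0+1+0+1+0+1+0+0 mod 2 = 0
  s[1] = (011001100110011)·(011111111010110) mod 2 = 0+1+1+0+0+1+1+0+0+0+1+0+0+1+0 mod 2 = 0
  s[2] = (000111100001111)·(011111111010110) mod 2 = 0+0+0+1+1+1+1+0+0+0+0+0+1+1+0 mod 2 = 0
  s[3] = (000000011111111)·(011111111010110) mod 2 = 0+0+0+0+0+0+0+1+1+0+1+0+1+1+0 mod 2 = 1
Syndrome = 0001
Column 8 of H equals this syndrome → error at bit 8 (1-indexed).
Flip bit 8: 011111111010110 → 011111101010110
Extract data bits at positions {3,5,6,7,9,10,11,12,13,14,15}: 11111010110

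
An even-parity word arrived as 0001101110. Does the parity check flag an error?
Sum of received bits: 0+0+0+1+1+0+1+1+1+0 = 5; 5 mod 2 = 1. Result is 1 ≠ 0 → error detected.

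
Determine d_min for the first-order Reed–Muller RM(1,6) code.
d_min = 32 (RM(1,6) has length 64 and minimum distance 2^(m−1) = 32).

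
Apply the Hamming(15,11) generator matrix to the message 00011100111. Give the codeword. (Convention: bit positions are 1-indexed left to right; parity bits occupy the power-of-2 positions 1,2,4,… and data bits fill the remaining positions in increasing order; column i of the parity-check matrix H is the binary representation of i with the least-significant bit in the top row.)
Codeword c = d · G (mod 2), d = 00011100111:
  c[0] = d·G[:,0] = (00011100111)·(11011010101) mod 2 = 0+0+0+1+1+0+0+0+1+0+1 mod 2 = 0
  c[1] = d·G[:,1] = (00011100111)·(10110110011) mod 2 = 0+0+0+1+0+1+0+0+0+1+1 mod 2 = 0
  c[2] = d·G[:,2] = (00011100111)·(10000000000) mod 2 = 0+0+0+0+0+0+0+0+0+0+0 mod 2 = 0
  c[3] = d·G[:,3] = (00011100111)·(01110001111) mod 2 = 0+0+0+1+0+0+0+0+1+1+1 mod 2 = 0
  c[4] = d·G[:,4] = (00011100111)·(01000000000) mod 2 = 0+0+0+0+0+0+0+0+0+0+0 mod 2 = 0
  c[5] = d·G[:,5] = (00011100111)·(00100000000) mod 2 = 0+0+0+0+0+0+0+0+0+0+0 mod 2 = 0
  c[6] = d·G[:,6] = (00011100111)·(00010000000) mod 2 = 0+0+0+1+0+0+0+0+0+0+0 mod 2 = 1
  c[7] = d·G[:,7] = (00011100111)·(00001111111) mod 2 = 0+0+0+0+1+1+0+0+1+1+1 mod 2 = 1
  c[8] = d·G[:,8] = (00011100111)·(00001000000) mod 2 = 0+0+0+0+1+0+0+0+0+0+0 mod 2 = 1
  c[9] = d·G[:,9] = (00011100111)·(00000100000) mod 2 = 0+0+0+0+0+1+0+0+0+0+0 mod 2 = 1
  c[10] = d·G[:,10] = (00011100111)·(00000010000) mod 2 = 0+0+0+0+0+0+0+0+0+0+0 mod 2 = 0
  c[11] = d·G[:,11] = (00011100111)·(00000001000) mod 2 = 0+0+0+0+0+0+0+0+0+0+0 mod 2 = 0
  c[12] = d·G[:,12] = (00011100111)·(00000000100) mod 2 = 0+0+0+0+0+0+0+0+1+0+0 mod 2 = 1
  c[13] = d·G[:,13] = (00011100111)·(00000000010) mod 2 = 0+0+0+0+0+0+0+0+0+1+0 mod 2 = 1
  c[14] = d·G[:,14] = (00011100111)·(00000000001) mod 2 = 0+0+0+0+0+0+0+0+0+0+1 mod 2 = 1
Codeword = 000000111100111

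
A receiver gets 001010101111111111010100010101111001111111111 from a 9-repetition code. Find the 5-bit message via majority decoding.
Split into 9-bit blocks and majority-vote each:
  block 1 = 001010101: 4 ones, 5 zeros → 0
  block 2 = 111111111: 9 ones, 0 zeros → 1
  block 3 = 010100010: 3 ones, 6 zeros → 0
  block 4 = 101111001: 6 ones, 3 zeros → 1
  block 5 = 111111111: 9 ones, 0 zeros → 1
Decoded = 01011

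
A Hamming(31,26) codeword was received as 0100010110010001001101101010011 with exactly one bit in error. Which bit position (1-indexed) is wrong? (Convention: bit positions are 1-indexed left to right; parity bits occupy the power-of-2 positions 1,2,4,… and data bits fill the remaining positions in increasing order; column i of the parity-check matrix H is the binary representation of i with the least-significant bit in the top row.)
Syndrome s = H · r^T (mod 2), r = 0100010110010001001101101010011:
  s[0] = (1010101010101010101010101010101)·(0100010110010001001101101010011) mod 2 = 0+0+0+0+0+0+0+0+1+0+0+0+0+0+0+0+0+0+1+0+0+0+1+0+1+0+1+0+0+0+1 mod 2 = 0
  s[1] = (0110011001100110011001100110011)·(0100010110010001001101101010011) mod 2 = 0+1+0+0+0+1+0+0+0+0+0+0+0+0+0+0+0+0+1+0+0+1+1+0+0+0+1+0+0+1+1 mod 2 = 0
  s[2] = (0001111000011110000111100001111)·(0100010110010001001101101010011) mod 2 = 0+0+0+0+0+1+0+0+0+0+0+1+0+0+0+0+0+0+0+1+0+1+1+0+0+0+0+0+0+1+1 mod 2 = 1
  s[3] = (0000000111111110000000011111111)·(0100010110010001001101101010011) mod 2 = 0+0+0+0+0+0+0+1+1+0+0+1+0+0+0+0+0+0+0+0+0+0+0+0+1+0+1+0+0+1+1 mod 2 = 1
  s[4] = (0000000000000001111111111111111)·(0100010110010001001101101010011) mod 2 = 0+0+0+0+0+0+0+0+0+0+0+0+0+0+0+1+0+0+1+1+0+1+1+0+1+0+1+0+0+1+1 mod 2 = 1
Syndrome = 00111
Column i of H is the binary representation of i, so the syndrome is the binary index of the flipped bit.
Read s = 00111 with s[0] as LSB: 0·2^0 + 0·2^1 + 1·2^2 + 1·2^3 + 1·2^4 = 28.
Error is at bit position 28.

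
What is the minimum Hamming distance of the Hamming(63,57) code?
d_min = 3 (every single-error-correcting Hamming code has d_min = 3).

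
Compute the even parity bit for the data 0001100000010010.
Sum of data bits: 0+0+0+1+1+0+0+0+0+0+0+1+0+0+1+0 = 4.
4 mod 2 = 0, so parity bit = 0.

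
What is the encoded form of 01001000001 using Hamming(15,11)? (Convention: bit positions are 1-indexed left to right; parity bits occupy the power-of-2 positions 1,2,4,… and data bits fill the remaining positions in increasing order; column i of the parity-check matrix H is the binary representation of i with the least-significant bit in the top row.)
Codeword c = d · G (mod 2), d = 01001000001:
  c[0] = d·G[:,0] = (01001000001)·(11011010101) mod 2 = 0+1+0+0+1+0+0+0+0+0+1 mod 2 = 1
  c[1] = d·G[:,1] = (01001000001)·(10110110011) mod 2 = 0+0+0+0+0+0+0+0+0+0+1 mod 2 = 1
  c[2] = d·G[:,2] = (01001000001)·(10000000000) mod 2 = 0+0+0+0+0+0+0+0+0+0+0 mod 2 = 0
  c[3] = d·G[:,3] = (01001000001)·(01110001111) mod 2 = 0+1+0+0+0+0+0+0+0+0+1 mod 2 = 0
  c[4] = d·G[:,4] = (01001000001)·(01000000000) mod 2 = 0+1+0+0+0+0+0+0+0+0+0 mod 2 = 1
  c[5] = d·G[:,5] = (01001000001)·(00100000000) mod 2 = 0+0+0+0+0+0+0+0+0+0+0 mod 2 = 0
  c[6] = d·G[:,6] = (01001000001)·(00010000000) mod 2 = 0+0+0+0+0+0+0+0+0+0+0 mod 2 = 0
  c[7] = d·G[:,7] = (01001000001)·(00001111111) mod 2 = 0+0+0+0+1+0+0+0+0+0+1 mod 2 = 0
  c[8] = d·G[:,8] = (01001000001)·(00001000000) mod 2 = 0+0+0+0+1+0+0+0+0+0+0 mod 2 = 1
  c[9] = d·G[:,9] = (01001000001)·(00000100000) mod 2 = 0+0+0+0+0+0+0+0+0+0+0 mod 2 = 0
  c[10] = d·G[:,10] = (01001000001)·(00000010000) mod 2 = 0+0+0+0+0+0+0+0+0+0+0 mod 2 = 0
  c[11] = d·G[:,11] = (01001000001)·(00000001000) mod 2 = 0+0+0+0+0+0+0+0+0+0+0 mod 2 = 0
  c[12] = d·G[:,12] = (01001000001)·(00000000100) mod 2 = 0+0+0+0+0+0+0+0+0+0+0 mod 2 = 0
  c[13] = d·G[:,13] = (01001000001)·(00000000010) mod 2 = 0+0+0+0+0+0+0+0+0+0+0 mod 2 = 0
  c[14] = d·G[:,14] = (01001000001)·(00000000001) mod 2 = 0+0+0+0+0+0+0+0+0+0+1 mod 2 = 1
Codeword = 110010001000001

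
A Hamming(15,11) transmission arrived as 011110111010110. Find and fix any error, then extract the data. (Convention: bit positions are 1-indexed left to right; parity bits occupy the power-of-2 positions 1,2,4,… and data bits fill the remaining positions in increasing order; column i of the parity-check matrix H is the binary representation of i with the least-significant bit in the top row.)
Syndrome s = H · r^T (mod 2), r = 011110111010110:
  s[0] = (101010101010101)·(011110111010110) mod 2 = 0+0+1+0+1+0+1+0+1+0+1+0+1+0+0 mod 2 = 0
  s[1] = (011001100110011)·(011110111010110) mod 2 = 0+1+1+0+0+0+1+0+0+0+1+0+0+1+0 mod 2 = 1
  s[2] = (000111100001111)·(011110111010110) mod 2 = 0+0+0+1+1+0+1+0+0+0+0+0+1+1+0 mod 2 = 1
  s[3] = (000000011111111)·(011110111010110) mod 2 = 0+0+0+0+0+0+0+1+1+0+1+0+1+1+0 mod 2 = 1
Syndrome = 0111
Column 14 of H equals this syndrome → error at bit 14 (1-indexed).
Flip bit 14: 011110111010110 → 011110111010100
Extract data bits at positions {3,5,6,7,9,10,11,12,13,14,15}: 11011010100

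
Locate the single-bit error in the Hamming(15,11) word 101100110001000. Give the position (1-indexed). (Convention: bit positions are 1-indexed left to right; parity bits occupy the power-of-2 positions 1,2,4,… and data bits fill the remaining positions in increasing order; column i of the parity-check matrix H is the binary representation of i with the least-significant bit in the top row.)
Syndrome s = H · r^T (mod 2), r = 101100110001000:
  s[0] = (101010101010101)·(101100110001000) mod 2 = 1+0+1+0+0+0+1+0+0+0+0+0+0+0+0 mod 2 = 1
  s[1] = (011001100110011)·(101100110001000) mod 2 = 0+0+1+0+0+0+1+0+0+0+0+0+0+0+0 mod 2 = 0
  s[2] = (000111100001111)·(101100110001000) mod 2 = 0+0+0+1+0+0+1+0+0+0+0+1+0+0+0 mod 2 = 1
  s[3] = (000000011111111)·(101100110001000) mod 2 = 0+0+0+0+0+0+0+1+0+0+0+1+0+0+0 mod 2 = 0
Syndrome = 1010
Column i of H is the binary representation of i, so the syndrome is the binary index of the flipped bit.
Read s = 1010 with s[0] as LSB: 1·2^0 + 0·2^1 + 1·2^2 + 0·2^3 = 5.
Error is at bit position 5.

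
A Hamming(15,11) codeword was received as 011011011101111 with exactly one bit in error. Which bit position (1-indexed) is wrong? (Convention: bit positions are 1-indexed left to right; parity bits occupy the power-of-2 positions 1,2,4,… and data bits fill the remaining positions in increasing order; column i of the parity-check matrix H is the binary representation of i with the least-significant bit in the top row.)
Syndrome s = H · r^T (mod 2), r = 011011011101111:
  s[0] = (101010101010101)·(011011011101111) mod 2 = 0+0+1+0+1+0+0+0+1+0+0+0+1+0+1 mod 2 = 1
  s[1] = (011001100110011)·(011011011101111) mod 2 = 0+1+1+0+0+1+0+0+0+1+0+0+0+1+1 mod 2 = 0
  s[2] = (000111100001111)·(011011011101111) mod 2 = 0+0+0+0+1+1+0+0+0+0+0+1+1+1+1 mod 2 = 0
  s[3] = (000000011111111)·(011011011101111) mod 2 = 0+0+0+0+0+0+0+1+1+1+0+1+1+1+1 mod 2 = 1
Syndrome = 1001
Column i of H is the binary representation of i, so the syndrome is the binary index of the flipped bit.
Read s = 1001 with s[0] as LSB: 1·2^0 + 0·2^1 + 0·2^2 + 1·2^3 = 9.
Error is at bit position 9.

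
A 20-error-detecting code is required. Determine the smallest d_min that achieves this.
Detecting e errors requires d_min ≥ e + 1 = 20 + 1 = 21.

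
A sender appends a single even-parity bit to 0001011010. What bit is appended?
Sum of data bits: 0+0+0+1+0+1+1+0+1+0 = 4.
4 mod 2 = 0, so parity bit = 0.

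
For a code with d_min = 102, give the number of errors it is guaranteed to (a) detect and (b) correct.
(a) Detection requires d_min ≥ e+1, so e ≤ d_min − 1 = 101.
(b) Correction requires d_min ≥ 2t+1, so t ≤ ⌊(d_min − 1)/2⌋ = ⌊101/2⌋ = 50.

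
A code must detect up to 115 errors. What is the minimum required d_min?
Detecting e errors requires d_min ≥ e + 1 = 115 + 1 = 116.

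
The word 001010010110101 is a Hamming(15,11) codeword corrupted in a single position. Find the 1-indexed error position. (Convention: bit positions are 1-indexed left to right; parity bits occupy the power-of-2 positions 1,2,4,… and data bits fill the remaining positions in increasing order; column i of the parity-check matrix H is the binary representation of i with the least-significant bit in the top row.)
Syndrome s = H · r^T (mod 2), r = 001010010110101:
  s[0] = (101010101010101)·(001010010110101) mod 2 = 0+0+1+0+1+0+0+0+0+0+1+0+1+0+1 mod 2 = 1
  s[1] = (011001100110011)·(001010010110101) mod 2 = 0+0+1+0+0+0+0+0+0+1+1+0+0+0+1 mod 2 = 0
  s[2] = (000111100001111)·(001010010110101) mod 2 = 0+0+0+0+1+0+0+0+0+0+0+0+1+0+1 mod 2 = 1
  s[3] = (000000011111111)·(001010010110101) mod 2 = 0+0+0+0+0+0+0+1+0+1+1+0+1+0+1 mod 2 = 1
Syndrome = 1011
Column i of H is the binary representation of i, so the syndrome is the binary index of the flipped bit.
Read s = 1011 with s[0] as LSB: 1·2^0 + 0·2^1 + 1·2^2 + 1·2^3 = 13.
Error is at bit position 13.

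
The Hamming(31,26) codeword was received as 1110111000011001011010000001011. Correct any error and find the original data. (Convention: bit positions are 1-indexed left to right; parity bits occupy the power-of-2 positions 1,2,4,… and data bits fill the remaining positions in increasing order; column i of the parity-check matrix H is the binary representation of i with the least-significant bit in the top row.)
Syndrome s = H · r^T (mod 2), r = 1110111000011001011010000001011:
  s[0] = (1010101010101010101010101010101)·(1110111000011001011010000001011) mod 2 = 1+0+1+0+1+0+1+0+0+0+0+0+1+0+0+0+0+0+1+0+1+0+0+0+0+0+0+0+0+0+1 mod 2 = 0
  s[1] = (0110011001100110011001100110011)·(1110111000011001011010000001011) mod 2 = 0+1+1+0+0+1+1+0+0+0+0+0+0+0+0+0+0+1+1+0+0+0+0+0+0+0+0+0+0+1+1 mod 2 = 0
  s[2] = (0001111000011110000111100001111)·(1110111000011001011010000001011) mod 2 = 0+0+0+0+1+1+1+0+0+0+0+1+1+0+0+0+0+0+0+0+1+0+0+0+0+0+0+1+0+1+1 mod 2 = 1
  s[3] = (0000000111111110000000011111111)·(1110111000011001011010000001011) mod 2 = 0+0+0+0+0+0+0+0+0+0+0+1+1+0+0+0+0+0+0+0+0+0+0+0+0+0+0+1+0+1+1 mod 2 = 1
  s[4] = (0000000000000001111111111111111)·(1110111000011001011010000001011) mod 2 = 0+0+0+0+0+0+0+0+0+0+0+0+0+0+0+1+0+1+1+0+1+0+0+0+0+0+0+1+0+1+1 mod 2 = 1
Syndrome = 00111
Column 28 of H equals this syndrome → error at bit 28 (1-indexed).
Flip bit 28: 1110111000011001011010000001011 → 1110111000011001011010000000011
Extract data bits at positions {3,5,6,7,9,10,11,12,13,14,15,17,18,19,20,21,22,23,24,25,26,27,28,29,30,31}: 11110001100011010000000011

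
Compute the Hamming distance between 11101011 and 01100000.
XOR = 10001011, count of 1s = 4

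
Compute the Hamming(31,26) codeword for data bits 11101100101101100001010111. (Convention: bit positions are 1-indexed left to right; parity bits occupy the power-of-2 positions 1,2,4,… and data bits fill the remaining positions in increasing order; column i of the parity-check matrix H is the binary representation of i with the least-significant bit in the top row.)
Codeword c = d · G (mod 2), d = 11101100101101100001010111:
  c[0] = d·G[:,0] = (11101100101101100001010111)·(11011010101101010101010101) mod 2 = 1+1+0+0+1+0+0+0+1+0+1+1+0+1+0+0+0+0+0+1+0+1+0+1+0+1 mod 2 = 1
  c[1] = d·G[:,1] = (11101100101101100001010111)·(10110110011011001100110011) mod 2 = 1+0+1+0+0+1+0+0+0+0+1+0+0+1+0+0+0+0+0+0+0+1+0+0+1+1 mod 2 = 0
  c[2] = d·G[:,2] = (11101100101101100001010111)·(10000000000000000000000000) mod 2 = 1+0+0+0+0+0+0+0+0+0+0+0+0+0+0+0+0+0+0+0+0+0+0+0+0+0 mod 2 = 1
  c[3] = d·G[:,3] = (11101100101101100001010111)·(01110001111000111100001111) mod 2 = 0+1+1+0+0+0+0+0+1+0+1+0+0+0+1+0+0+0+0+0+0+0+0+1+1+1 mod 2 = 0
  c[4] = d·G[:,4] = (11101100101101100001010111)·(01000000000000000000000000) mod 2 = 0+1+0+0+0+0+0+0+0+0+0+0+0+0+0+0+0+0+0+0+0+0+0+0+0+0 mod 2 = 1
  c[5] = d·G[:,5] = (11101100101101100001010111)·(00100000000000000000000000) mod 2 = 0+0+1+0+0+0+0+0+0+0+0+0+0+0+0+0+0+0+0+0+0+0+0+0+0+0 mod 2 = 1
  c[6] = d·G[:,6] = (11101100101101100001010111)·(00010000000000000000000000) mod 2 = 0+0+0+0+0+0+0+0+0+0+0+0+0+0+0+0+0+0+0+0+0+0+0+0+0+0 mod 2 = 0
  c[7] = d·G[:,7] = (11101100101101100001010111)·(00001111111000000011111111) mod 2 = 0+0+0+0+1+1+0+0+1+0+1+0+0+0+0+0+0+0+0+1+0+1+0+1+1+1 mod 2 = 1
  c[8] = d·G[:,8] = (11101100101101100001010111)·(00001000000000000000000000) mod 2 = 0+0+0+0+1+0+0+0+0+0+0+0+0+0+0+0+0+0+0+0+0+0+0+0+0+0 mod 2 = 1
  c[9] = d·G[:,9] = (11101100101101100001010111)·(00000100000000000000000000) mod 2 = 0+0+0+0+0+1+0+0+0+0+0+0+0+0+0+0+0+0+0+0+0+0+0+0+0+0 mod 2 = 1
  c[10] = d·G[:,10] = (11101100101101100001010111)·(00000010000000000000000000) mod 2 = 0+0+0+0+0+0+0+0+0+0+0+0+0+0+0+0+0+0+0+0+0+0+0+0+0+0 mod 2 = 0
  c[11] = d·G[:,11] = (11101100101101100001010111)·(00000001000000000000000000) mod 2 = 0+0+0+0+0+0+0+0+0+0+0+0+0+0+0+0+0+0+0+0+0+0+0+0+0+0 mod 2 = 0
  c[12] = d·G[:,12] = (11101100101101100001010111)·(00000000100000000000000000) mod 2 = 0+0+0+0+0+0+0+0+1+0+0+0+0+0+0+0+0+0+0+0+0+0+0+0+0+0 mod 2 = 1
  c[13] = d·G[:,13] = (11101100101101100001010111)·(00000000010000000000000000) mod 2 = 0+0+0+0+0+0+0+0+0+0+0+0+0+0+0+0+0+0+0+0+0+0+0+0+0+0 mod 2 = 0
  c[14] = d·G[:,14] = (11101100101101100001010111)·(00000000001000000000000000) mod 2 = 0+0+0+0+0+0+0+0+0+0+1+0+0+0+0+0+0+0+0+0+0+0+0+0+0+0 mod 2 = 1
  c[15] = d·G[:,15] = (11101100101101100001010111)·(00000000000111111111111111) mod 2 = 0+0+0+0+0+0+0+0+0+0+0+1+0+1+1+0+0+0+0+1+0+1+0+1+1+1 mod 2 = 0
  c[16] = d·G[:,16] = (11101100101101100001010111)·(00000000000100000000000000) mod 2 = 0+0+0+0+0+0+0+0+0+0+0+1+0+0+0+0+0+0+0+0+0+0+0+0+0+0 mod 2 = 1
  c[17] = d·G[:,17] = (11101100101101100001010111)·(00000000000010000000000000) mod 2 = 0+0+0+0+0+0+0+0+0+0+0+0+0+0+0+0+0+0+0+0+0+0+0+0+0+0 mod 2 = 0
  c[18] = d·G[:,18] = (11101100101101100001010111)·(00000000000001000000000000) mod 2 = 0+0+0+0+0+0+0+0+0+0+0+0+0+1+0+0+0+0+0+0+0+0+0+0+0+0 mod 2 = 1
  c[19] = d·G[:,19] = (11101100101101100001010111)·(00000000000000100000000000) mod 2 = 0+0+0+0+0+0+0+0+0+0+0+0+0+0+1+0+0+0+0+0+0+0+0+0+0+0 mod 2 = 1
  c[20] = d·G[:,20] = (11101100101101100001010111)·(00000000000000010000000000) mod 2 = 0+0+0+0+0+0+0+0+0+0+0+0+0+0+0+0+0+0+0+0+0+0+0+0+0+0 mod 2 = 0
  c[21] = d·G[:,21] = (11101100101101100001010111)·(00000000000000001000000000) mod 2 = 0+0+0+0+0+0+0+0+0+0+0+0+0+0+0+0+0+0+0+0+0+0+0+0+0+0 mod 2 = 0
  c[22] = d·G[:,22] = (11101100101101100001010111)·(00000000000000000100000000) mod 2 = 0+0+0+0+0+0+0+0+0+0+0+0+0+0+0+0+0+0+0+0+0+0+0+0+0+0 mod 2 = 0
  c[23] = d·G[:,23] = (11101100101101100001010111)·(00000000000000000010000000) mod 2 = 0+0+0+0+0+0+0+0+0+0+0+0+0+0+0+0+0+0+0+0+0+0+0+0+0+0 mod 2 = 0
  c[24] = d·G[:,24] = (11101100101101100001010111)·(00000000000000000001000000) mod 2 = 0+0+0+0+0+0+0+0+0+0+0+0+0+0+0+0+0+0+0+1+0+0+0+0+0+0 mod 2 = 1
  c[25] = d·G[:,25] = (11101100101101100001010111)·(00000000000000000000100000) mod 2 = 0+0+0+0+0+0+0+0+0+0+0+0+0+0+0+0+0+0+0+0+0+0+0+0+0+0 mod 2 = 0
  c[26] = d·G[:,26] = (11101100101101100001010111)·(00000000000000000000010000) mod 2 = 0+0+0+0+0+0+0+0+0+0+0+0+0+0+0+0+0+0+0+0+0+1+0+0+0+0 mod 2 = 1
  c[27] = d·G[:,27] = (11101100101101100001010111)·(00000000000000000000001000) mod 2 = 0+0+0+0+0+0+0+0+0+0+0+0+0+0+0+0+0+0+0+0+0+0+0+0+0+0 mod 2 = 0
  c[28] = d·G[:,28] = (11101100101101100001010111)·(00000000000000000000000100) mod 2 = 0+0+0+0+0+0+0+0+0+0+0+0+0+0+0+0+0+0+0+0+0+0+0+1+0+0 mod 2 = 1
  c[29] = d·G[:,29] = (11101100101101100001010111)·(00000000000000000000000010) mod 2 = 0+0+0+0+0+0+0+0+0+0+0+0+0+0+0+0+0+0+0+0+0+0+0+0+1+0 mod 2 = 1
  c[30] = d·G[:,30] = (11101100101101100001010111)·(00000000000000000000000001) mod 2 = 0+0+0+0+0+0+0+0+0+0+0+0+0+0+0+0+0+0+0+0+0+0+0+0+0+1 mod 2 = 1
Codeword = 1010110111001010101100001010111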